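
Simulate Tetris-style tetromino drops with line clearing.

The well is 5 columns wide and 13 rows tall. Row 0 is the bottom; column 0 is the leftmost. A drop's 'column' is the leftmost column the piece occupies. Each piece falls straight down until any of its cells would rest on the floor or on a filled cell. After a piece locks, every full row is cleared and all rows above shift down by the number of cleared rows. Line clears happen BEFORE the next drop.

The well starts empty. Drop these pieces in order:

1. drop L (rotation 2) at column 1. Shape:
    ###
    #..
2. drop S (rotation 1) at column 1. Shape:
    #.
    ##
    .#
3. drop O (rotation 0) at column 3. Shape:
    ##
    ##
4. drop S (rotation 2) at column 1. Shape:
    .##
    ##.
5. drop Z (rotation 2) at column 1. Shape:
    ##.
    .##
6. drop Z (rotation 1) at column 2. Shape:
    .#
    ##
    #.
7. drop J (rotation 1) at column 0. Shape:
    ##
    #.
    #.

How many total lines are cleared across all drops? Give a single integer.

Answer: 0

Derivation:
Drop 1: L rot2 at col 1 lands with bottom-row=0; cleared 0 line(s) (total 0); column heights now [0 2 2 2 0], max=2
Drop 2: S rot1 at col 1 lands with bottom-row=2; cleared 0 line(s) (total 0); column heights now [0 5 4 2 0], max=5
Drop 3: O rot0 at col 3 lands with bottom-row=2; cleared 0 line(s) (total 0); column heights now [0 5 4 4 4], max=5
Drop 4: S rot2 at col 1 lands with bottom-row=5; cleared 0 line(s) (total 0); column heights now [0 6 7 7 4], max=7
Drop 5: Z rot2 at col 1 lands with bottom-row=7; cleared 0 line(s) (total 0); column heights now [0 9 9 8 4], max=9
Drop 6: Z rot1 at col 2 lands with bottom-row=9; cleared 0 line(s) (total 0); column heights now [0 9 11 12 4], max=12
Drop 7: J rot1 at col 0 lands with bottom-row=7; cleared 0 line(s) (total 0); column heights now [10 10 11 12 4], max=12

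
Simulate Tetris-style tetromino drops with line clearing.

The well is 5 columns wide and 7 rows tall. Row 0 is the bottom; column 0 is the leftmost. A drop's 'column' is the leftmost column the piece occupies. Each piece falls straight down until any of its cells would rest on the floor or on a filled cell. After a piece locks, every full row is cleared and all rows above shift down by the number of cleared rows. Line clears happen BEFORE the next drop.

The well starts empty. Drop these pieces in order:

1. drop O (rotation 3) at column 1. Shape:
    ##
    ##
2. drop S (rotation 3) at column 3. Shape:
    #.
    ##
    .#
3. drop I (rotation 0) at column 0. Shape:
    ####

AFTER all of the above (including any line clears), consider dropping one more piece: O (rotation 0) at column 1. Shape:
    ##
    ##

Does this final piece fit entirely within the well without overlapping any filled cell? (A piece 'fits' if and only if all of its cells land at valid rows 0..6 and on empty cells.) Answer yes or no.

Drop 1: O rot3 at col 1 lands with bottom-row=0; cleared 0 line(s) (total 0); column heights now [0 2 2 0 0], max=2
Drop 2: S rot3 at col 3 lands with bottom-row=0; cleared 0 line(s) (total 0); column heights now [0 2 2 3 2], max=3
Drop 3: I rot0 at col 0 lands with bottom-row=3; cleared 0 line(s) (total 0); column heights now [4 4 4 4 2], max=4
Test piece O rot0 at col 1 (width 2): heights before test = [4 4 4 4 2]; fits = True

Answer: yes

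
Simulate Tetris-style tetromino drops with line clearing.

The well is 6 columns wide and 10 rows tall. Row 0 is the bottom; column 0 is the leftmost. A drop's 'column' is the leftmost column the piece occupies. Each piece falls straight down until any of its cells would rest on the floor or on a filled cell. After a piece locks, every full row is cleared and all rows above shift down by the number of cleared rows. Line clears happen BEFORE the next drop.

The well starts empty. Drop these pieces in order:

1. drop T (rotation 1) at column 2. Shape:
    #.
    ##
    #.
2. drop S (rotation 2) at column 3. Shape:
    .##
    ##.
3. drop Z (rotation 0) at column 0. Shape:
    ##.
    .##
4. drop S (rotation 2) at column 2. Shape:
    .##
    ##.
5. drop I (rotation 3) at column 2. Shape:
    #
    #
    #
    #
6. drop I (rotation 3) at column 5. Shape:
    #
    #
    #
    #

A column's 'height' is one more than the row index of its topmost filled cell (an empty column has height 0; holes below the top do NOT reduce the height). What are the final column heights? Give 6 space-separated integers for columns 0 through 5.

Drop 1: T rot1 at col 2 lands with bottom-row=0; cleared 0 line(s) (total 0); column heights now [0 0 3 2 0 0], max=3
Drop 2: S rot2 at col 3 lands with bottom-row=2; cleared 0 line(s) (total 0); column heights now [0 0 3 3 4 4], max=4
Drop 3: Z rot0 at col 0 lands with bottom-row=3; cleared 0 line(s) (total 0); column heights now [5 5 4 3 4 4], max=5
Drop 4: S rot2 at col 2 lands with bottom-row=4; cleared 0 line(s) (total 0); column heights now [5 5 5 6 6 4], max=6
Drop 5: I rot3 at col 2 lands with bottom-row=5; cleared 0 line(s) (total 0); column heights now [5 5 9 6 6 4], max=9
Drop 6: I rot3 at col 5 lands with bottom-row=4; cleared 0 line(s) (total 0); column heights now [5 5 9 6 6 8], max=9

Answer: 5 5 9 6 6 8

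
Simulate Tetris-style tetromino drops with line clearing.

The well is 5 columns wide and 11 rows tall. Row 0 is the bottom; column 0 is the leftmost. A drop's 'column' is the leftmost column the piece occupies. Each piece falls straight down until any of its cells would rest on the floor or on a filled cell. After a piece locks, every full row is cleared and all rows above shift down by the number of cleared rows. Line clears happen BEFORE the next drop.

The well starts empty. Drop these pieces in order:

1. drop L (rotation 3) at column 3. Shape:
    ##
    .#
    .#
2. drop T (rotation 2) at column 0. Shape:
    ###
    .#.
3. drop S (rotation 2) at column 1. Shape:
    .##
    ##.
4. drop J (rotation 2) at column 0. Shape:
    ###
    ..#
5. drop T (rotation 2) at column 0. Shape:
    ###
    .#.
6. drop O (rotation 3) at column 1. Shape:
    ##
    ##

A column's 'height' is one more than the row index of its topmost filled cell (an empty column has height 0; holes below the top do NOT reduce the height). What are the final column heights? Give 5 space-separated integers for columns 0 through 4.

Drop 1: L rot3 at col 3 lands with bottom-row=0; cleared 0 line(s) (total 0); column heights now [0 0 0 3 3], max=3
Drop 2: T rot2 at col 0 lands with bottom-row=0; cleared 0 line(s) (total 0); column heights now [2 2 2 3 3], max=3
Drop 3: S rot2 at col 1 lands with bottom-row=2; cleared 0 line(s) (total 0); column heights now [2 3 4 4 3], max=4
Drop 4: J rot2 at col 0 lands with bottom-row=4; cleared 0 line(s) (total 0); column heights now [6 6 6 4 3], max=6
Drop 5: T rot2 at col 0 lands with bottom-row=6; cleared 0 line(s) (total 0); column heights now [8 8 8 4 3], max=8
Drop 6: O rot3 at col 1 lands with bottom-row=8; cleared 0 line(s) (total 0); column heights now [8 10 10 4 3], max=10

Answer: 8 10 10 4 3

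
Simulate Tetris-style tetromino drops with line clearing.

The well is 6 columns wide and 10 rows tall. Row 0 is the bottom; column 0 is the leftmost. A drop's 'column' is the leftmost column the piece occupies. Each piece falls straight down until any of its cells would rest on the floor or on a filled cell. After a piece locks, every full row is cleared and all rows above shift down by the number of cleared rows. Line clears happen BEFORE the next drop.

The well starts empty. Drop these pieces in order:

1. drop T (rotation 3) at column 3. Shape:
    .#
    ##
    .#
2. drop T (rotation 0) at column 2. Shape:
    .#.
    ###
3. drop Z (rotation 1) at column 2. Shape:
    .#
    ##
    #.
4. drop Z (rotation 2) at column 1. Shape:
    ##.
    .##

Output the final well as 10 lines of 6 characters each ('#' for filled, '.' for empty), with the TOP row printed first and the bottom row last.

Drop 1: T rot3 at col 3 lands with bottom-row=0; cleared 0 line(s) (total 0); column heights now [0 0 0 2 3 0], max=3
Drop 2: T rot0 at col 2 lands with bottom-row=3; cleared 0 line(s) (total 0); column heights now [0 0 4 5 4 0], max=5
Drop 3: Z rot1 at col 2 lands with bottom-row=4; cleared 0 line(s) (total 0); column heights now [0 0 6 7 4 0], max=7
Drop 4: Z rot2 at col 1 lands with bottom-row=7; cleared 0 line(s) (total 0); column heights now [0 9 9 8 4 0], max=9

Answer: ......
.##...
..##..
...#..
..##..
..##..
..###.
....#.
...##.
....#.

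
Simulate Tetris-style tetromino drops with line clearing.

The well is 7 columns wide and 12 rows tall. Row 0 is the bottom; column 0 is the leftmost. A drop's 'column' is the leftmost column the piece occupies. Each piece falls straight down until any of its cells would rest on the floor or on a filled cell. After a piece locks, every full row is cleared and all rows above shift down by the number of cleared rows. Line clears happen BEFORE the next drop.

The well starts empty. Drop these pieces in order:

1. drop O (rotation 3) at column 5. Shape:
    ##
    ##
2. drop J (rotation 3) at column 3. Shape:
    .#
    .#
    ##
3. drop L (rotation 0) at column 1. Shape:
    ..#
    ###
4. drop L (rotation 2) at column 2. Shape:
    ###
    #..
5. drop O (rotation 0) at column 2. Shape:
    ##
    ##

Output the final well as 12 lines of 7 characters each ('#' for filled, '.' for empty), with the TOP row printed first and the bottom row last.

Drop 1: O rot3 at col 5 lands with bottom-row=0; cleared 0 line(s) (total 0); column heights now [0 0 0 0 0 2 2], max=2
Drop 2: J rot3 at col 3 lands with bottom-row=0; cleared 0 line(s) (total 0); column heights now [0 0 0 1 3 2 2], max=3
Drop 3: L rot0 at col 1 lands with bottom-row=1; cleared 0 line(s) (total 0); column heights now [0 2 2 3 3 2 2], max=3
Drop 4: L rot2 at col 2 lands with bottom-row=2; cleared 0 line(s) (total 0); column heights now [0 2 4 4 4 2 2], max=4
Drop 5: O rot0 at col 2 lands with bottom-row=4; cleared 0 line(s) (total 0); column heights now [0 2 6 6 4 2 2], max=6

Answer: .......
.......
.......
.......
.......
.......
..##...
..##...
..###..
..###..
.######
...####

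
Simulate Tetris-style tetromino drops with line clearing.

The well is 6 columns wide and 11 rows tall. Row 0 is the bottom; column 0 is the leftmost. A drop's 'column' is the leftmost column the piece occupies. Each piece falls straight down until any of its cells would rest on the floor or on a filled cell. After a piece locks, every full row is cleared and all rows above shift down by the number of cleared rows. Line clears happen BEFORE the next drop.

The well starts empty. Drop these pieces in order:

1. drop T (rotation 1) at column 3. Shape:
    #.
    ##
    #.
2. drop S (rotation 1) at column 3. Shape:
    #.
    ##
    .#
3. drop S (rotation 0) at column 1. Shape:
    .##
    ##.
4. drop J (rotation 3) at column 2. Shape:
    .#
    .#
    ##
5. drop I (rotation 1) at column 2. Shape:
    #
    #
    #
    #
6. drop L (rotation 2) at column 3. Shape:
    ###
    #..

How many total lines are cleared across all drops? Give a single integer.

Answer: 0

Derivation:
Drop 1: T rot1 at col 3 lands with bottom-row=0; cleared 0 line(s) (total 0); column heights now [0 0 0 3 2 0], max=3
Drop 2: S rot1 at col 3 lands with bottom-row=2; cleared 0 line(s) (total 0); column heights now [0 0 0 5 4 0], max=5
Drop 3: S rot0 at col 1 lands with bottom-row=4; cleared 0 line(s) (total 0); column heights now [0 5 6 6 4 0], max=6
Drop 4: J rot3 at col 2 lands with bottom-row=6; cleared 0 line(s) (total 0); column heights now [0 5 7 9 4 0], max=9
Drop 5: I rot1 at col 2 lands with bottom-row=7; cleared 0 line(s) (total 0); column heights now [0 5 11 9 4 0], max=11
Drop 6: L rot2 at col 3 lands with bottom-row=9; cleared 0 line(s) (total 0); column heights now [0 5 11 11 11 11], max=11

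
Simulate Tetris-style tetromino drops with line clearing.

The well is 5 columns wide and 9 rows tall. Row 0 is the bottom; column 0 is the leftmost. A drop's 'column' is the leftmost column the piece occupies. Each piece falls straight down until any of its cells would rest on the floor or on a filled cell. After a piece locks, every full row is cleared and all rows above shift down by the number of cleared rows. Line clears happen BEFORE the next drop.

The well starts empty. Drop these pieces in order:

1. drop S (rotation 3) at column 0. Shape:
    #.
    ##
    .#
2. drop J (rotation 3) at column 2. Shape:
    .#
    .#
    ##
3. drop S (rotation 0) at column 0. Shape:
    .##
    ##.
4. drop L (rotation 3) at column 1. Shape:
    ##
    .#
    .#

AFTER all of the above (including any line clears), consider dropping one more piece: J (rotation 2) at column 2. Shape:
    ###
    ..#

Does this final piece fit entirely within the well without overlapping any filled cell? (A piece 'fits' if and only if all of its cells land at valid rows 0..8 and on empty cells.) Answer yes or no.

Answer: yes

Derivation:
Drop 1: S rot3 at col 0 lands with bottom-row=0; cleared 0 line(s) (total 0); column heights now [3 2 0 0 0], max=3
Drop 2: J rot3 at col 2 lands with bottom-row=0; cleared 0 line(s) (total 0); column heights now [3 2 1 3 0], max=3
Drop 3: S rot0 at col 0 lands with bottom-row=3; cleared 0 line(s) (total 0); column heights now [4 5 5 3 0], max=5
Drop 4: L rot3 at col 1 lands with bottom-row=5; cleared 0 line(s) (total 0); column heights now [4 8 8 3 0], max=8
Test piece J rot2 at col 2 (width 3): heights before test = [4 8 8 3 0]; fits = True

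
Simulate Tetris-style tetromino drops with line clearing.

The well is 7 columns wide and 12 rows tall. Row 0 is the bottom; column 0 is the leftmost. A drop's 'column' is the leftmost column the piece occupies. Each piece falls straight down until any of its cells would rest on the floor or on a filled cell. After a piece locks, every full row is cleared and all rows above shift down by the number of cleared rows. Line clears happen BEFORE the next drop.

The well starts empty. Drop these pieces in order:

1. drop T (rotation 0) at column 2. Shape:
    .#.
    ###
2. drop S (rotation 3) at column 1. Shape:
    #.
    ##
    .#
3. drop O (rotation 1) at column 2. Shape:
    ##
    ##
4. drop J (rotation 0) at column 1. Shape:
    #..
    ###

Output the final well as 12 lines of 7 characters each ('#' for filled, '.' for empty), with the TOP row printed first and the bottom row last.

Drop 1: T rot0 at col 2 lands with bottom-row=0; cleared 0 line(s) (total 0); column heights now [0 0 1 2 1 0 0], max=2
Drop 2: S rot3 at col 1 lands with bottom-row=1; cleared 0 line(s) (total 0); column heights now [0 4 3 2 1 0 0], max=4
Drop 3: O rot1 at col 2 lands with bottom-row=3; cleared 0 line(s) (total 0); column heights now [0 4 5 5 1 0 0], max=5
Drop 4: J rot0 at col 1 lands with bottom-row=5; cleared 0 line(s) (total 0); column heights now [0 7 6 6 1 0 0], max=7

Answer: .......
.......
.......
.......
.......
.#.....
.###...
..##...
.###...
.##....
..##...
..###..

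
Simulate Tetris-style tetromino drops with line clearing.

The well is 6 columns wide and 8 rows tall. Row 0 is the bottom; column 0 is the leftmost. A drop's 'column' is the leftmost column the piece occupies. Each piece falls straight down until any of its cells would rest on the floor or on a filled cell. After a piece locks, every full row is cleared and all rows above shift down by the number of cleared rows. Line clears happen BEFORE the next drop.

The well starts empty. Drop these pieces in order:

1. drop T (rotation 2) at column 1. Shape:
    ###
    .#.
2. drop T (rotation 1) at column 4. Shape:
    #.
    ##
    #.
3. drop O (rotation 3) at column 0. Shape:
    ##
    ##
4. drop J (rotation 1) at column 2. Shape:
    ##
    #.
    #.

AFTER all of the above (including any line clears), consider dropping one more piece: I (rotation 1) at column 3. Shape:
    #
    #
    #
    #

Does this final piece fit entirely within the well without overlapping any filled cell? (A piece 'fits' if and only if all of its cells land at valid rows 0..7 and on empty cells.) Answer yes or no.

Drop 1: T rot2 at col 1 lands with bottom-row=0; cleared 0 line(s) (total 0); column heights now [0 2 2 2 0 0], max=2
Drop 2: T rot1 at col 4 lands with bottom-row=0; cleared 0 line(s) (total 0); column heights now [0 2 2 2 3 2], max=3
Drop 3: O rot3 at col 0 lands with bottom-row=2; cleared 0 line(s) (total 0); column heights now [4 4 2 2 3 2], max=4
Drop 4: J rot1 at col 2 lands with bottom-row=2; cleared 0 line(s) (total 0); column heights now [4 4 5 5 3 2], max=5
Test piece I rot1 at col 3 (width 1): heights before test = [4 4 5 5 3 2]; fits = False

Answer: no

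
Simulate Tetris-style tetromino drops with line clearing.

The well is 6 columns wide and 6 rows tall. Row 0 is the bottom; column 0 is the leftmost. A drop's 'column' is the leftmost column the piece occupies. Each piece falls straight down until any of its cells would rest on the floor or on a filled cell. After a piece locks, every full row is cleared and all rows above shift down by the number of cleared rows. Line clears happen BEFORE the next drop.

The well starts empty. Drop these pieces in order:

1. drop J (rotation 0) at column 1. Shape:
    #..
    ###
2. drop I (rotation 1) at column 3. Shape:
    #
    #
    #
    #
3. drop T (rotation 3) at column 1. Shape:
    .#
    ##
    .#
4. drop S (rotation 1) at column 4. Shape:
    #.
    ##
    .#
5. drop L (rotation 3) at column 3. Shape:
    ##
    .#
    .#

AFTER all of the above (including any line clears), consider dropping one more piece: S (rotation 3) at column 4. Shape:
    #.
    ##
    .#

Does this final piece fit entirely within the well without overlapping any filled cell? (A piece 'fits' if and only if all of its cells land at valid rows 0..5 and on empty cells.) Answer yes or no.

Drop 1: J rot0 at col 1 lands with bottom-row=0; cleared 0 line(s) (total 0); column heights now [0 2 1 1 0 0], max=2
Drop 2: I rot1 at col 3 lands with bottom-row=1; cleared 0 line(s) (total 0); column heights now [0 2 1 5 0 0], max=5
Drop 3: T rot3 at col 1 lands with bottom-row=1; cleared 0 line(s) (total 0); column heights now [0 3 4 5 0 0], max=5
Drop 4: S rot1 at col 4 lands with bottom-row=0; cleared 0 line(s) (total 0); column heights now [0 3 4 5 3 2], max=5
Drop 5: L rot3 at col 3 lands with bottom-row=3; cleared 0 line(s) (total 0); column heights now [0 3 4 6 6 2], max=6
Test piece S rot3 at col 4 (width 2): heights before test = [0 3 4 6 6 2]; fits = False

Answer: no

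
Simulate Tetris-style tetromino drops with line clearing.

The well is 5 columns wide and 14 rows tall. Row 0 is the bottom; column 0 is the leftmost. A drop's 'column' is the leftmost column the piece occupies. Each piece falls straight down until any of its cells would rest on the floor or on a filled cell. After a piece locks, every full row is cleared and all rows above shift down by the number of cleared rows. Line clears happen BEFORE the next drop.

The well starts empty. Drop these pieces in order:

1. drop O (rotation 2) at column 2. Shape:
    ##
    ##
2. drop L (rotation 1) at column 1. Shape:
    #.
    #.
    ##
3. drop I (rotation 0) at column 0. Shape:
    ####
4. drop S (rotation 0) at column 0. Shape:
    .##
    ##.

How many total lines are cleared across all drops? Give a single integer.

Drop 1: O rot2 at col 2 lands with bottom-row=0; cleared 0 line(s) (total 0); column heights now [0 0 2 2 0], max=2
Drop 2: L rot1 at col 1 lands with bottom-row=2; cleared 0 line(s) (total 0); column heights now [0 5 3 2 0], max=5
Drop 3: I rot0 at col 0 lands with bottom-row=5; cleared 0 line(s) (total 0); column heights now [6 6 6 6 0], max=6
Drop 4: S rot0 at col 0 lands with bottom-row=6; cleared 0 line(s) (total 0); column heights now [7 8 8 6 0], max=8

Answer: 0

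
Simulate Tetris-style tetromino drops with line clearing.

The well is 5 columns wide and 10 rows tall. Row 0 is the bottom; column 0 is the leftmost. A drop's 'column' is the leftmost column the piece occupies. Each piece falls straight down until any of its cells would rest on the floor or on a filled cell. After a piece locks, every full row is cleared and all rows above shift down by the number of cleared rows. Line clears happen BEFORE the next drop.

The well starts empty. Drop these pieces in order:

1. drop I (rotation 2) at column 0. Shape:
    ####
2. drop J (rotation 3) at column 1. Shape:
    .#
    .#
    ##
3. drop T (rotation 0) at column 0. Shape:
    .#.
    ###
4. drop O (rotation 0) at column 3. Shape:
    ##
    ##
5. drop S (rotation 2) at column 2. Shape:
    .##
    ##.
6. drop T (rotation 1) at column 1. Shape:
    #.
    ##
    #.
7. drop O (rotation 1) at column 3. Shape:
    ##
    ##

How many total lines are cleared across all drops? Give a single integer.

Drop 1: I rot2 at col 0 lands with bottom-row=0; cleared 0 line(s) (total 0); column heights now [1 1 1 1 0], max=1
Drop 2: J rot3 at col 1 lands with bottom-row=1; cleared 0 line(s) (total 0); column heights now [1 2 4 1 0], max=4
Drop 3: T rot0 at col 0 lands with bottom-row=4; cleared 0 line(s) (total 0); column heights now [5 6 5 1 0], max=6
Drop 4: O rot0 at col 3 lands with bottom-row=1; cleared 0 line(s) (total 0); column heights now [5 6 5 3 3], max=6
Drop 5: S rot2 at col 2 lands with bottom-row=5; cleared 0 line(s) (total 0); column heights now [5 6 6 7 7], max=7
Drop 6: T rot1 at col 1 lands with bottom-row=6; cleared 0 line(s) (total 0); column heights now [5 9 8 7 7], max=9
Drop 7: O rot1 at col 3 lands with bottom-row=7; cleared 0 line(s) (total 0); column heights now [5 9 8 9 9], max=9

Answer: 0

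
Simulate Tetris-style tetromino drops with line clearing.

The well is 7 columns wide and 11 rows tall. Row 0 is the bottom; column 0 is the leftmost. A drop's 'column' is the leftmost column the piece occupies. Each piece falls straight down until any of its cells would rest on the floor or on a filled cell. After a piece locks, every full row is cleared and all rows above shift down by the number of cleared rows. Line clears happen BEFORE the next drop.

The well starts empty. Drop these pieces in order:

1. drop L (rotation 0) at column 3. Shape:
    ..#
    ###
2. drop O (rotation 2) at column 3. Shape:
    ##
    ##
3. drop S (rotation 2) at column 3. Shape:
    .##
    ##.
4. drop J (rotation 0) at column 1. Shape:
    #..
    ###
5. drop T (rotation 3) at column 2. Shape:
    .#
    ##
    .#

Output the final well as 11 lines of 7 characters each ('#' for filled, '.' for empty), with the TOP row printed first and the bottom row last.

Answer: .......
.......
.......
...#...
..##...
.#.#...
.#####.
...##..
...##..
...###.
...###.

Derivation:
Drop 1: L rot0 at col 3 lands with bottom-row=0; cleared 0 line(s) (total 0); column heights now [0 0 0 1 1 2 0], max=2
Drop 2: O rot2 at col 3 lands with bottom-row=1; cleared 0 line(s) (total 0); column heights now [0 0 0 3 3 2 0], max=3
Drop 3: S rot2 at col 3 lands with bottom-row=3; cleared 0 line(s) (total 0); column heights now [0 0 0 4 5 5 0], max=5
Drop 4: J rot0 at col 1 lands with bottom-row=4; cleared 0 line(s) (total 0); column heights now [0 6 5 5 5 5 0], max=6
Drop 5: T rot3 at col 2 lands with bottom-row=5; cleared 0 line(s) (total 0); column heights now [0 6 7 8 5 5 0], max=8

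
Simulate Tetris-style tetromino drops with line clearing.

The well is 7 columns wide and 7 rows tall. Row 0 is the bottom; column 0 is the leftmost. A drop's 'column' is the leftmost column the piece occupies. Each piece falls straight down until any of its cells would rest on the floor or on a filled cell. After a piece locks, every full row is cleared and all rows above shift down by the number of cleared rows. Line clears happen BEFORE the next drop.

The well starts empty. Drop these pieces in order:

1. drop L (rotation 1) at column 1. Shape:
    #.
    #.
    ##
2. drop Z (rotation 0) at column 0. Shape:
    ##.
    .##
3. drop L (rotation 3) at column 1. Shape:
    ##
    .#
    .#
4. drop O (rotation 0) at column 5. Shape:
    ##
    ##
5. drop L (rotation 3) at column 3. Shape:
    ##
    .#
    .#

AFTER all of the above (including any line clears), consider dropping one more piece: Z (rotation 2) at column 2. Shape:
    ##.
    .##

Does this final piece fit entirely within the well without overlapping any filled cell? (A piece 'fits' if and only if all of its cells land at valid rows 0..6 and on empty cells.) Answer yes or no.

Answer: no

Derivation:
Drop 1: L rot1 at col 1 lands with bottom-row=0; cleared 0 line(s) (total 0); column heights now [0 3 1 0 0 0 0], max=3
Drop 2: Z rot0 at col 0 lands with bottom-row=3; cleared 0 line(s) (total 0); column heights now [5 5 4 0 0 0 0], max=5
Drop 3: L rot3 at col 1 lands with bottom-row=4; cleared 0 line(s) (total 0); column heights now [5 7 7 0 0 0 0], max=7
Drop 4: O rot0 at col 5 lands with bottom-row=0; cleared 0 line(s) (total 0); column heights now [5 7 7 0 0 2 2], max=7
Drop 5: L rot3 at col 3 lands with bottom-row=0; cleared 0 line(s) (total 0); column heights now [5 7 7 3 3 2 2], max=7
Test piece Z rot2 at col 2 (width 3): heights before test = [5 7 7 3 3 2 2]; fits = False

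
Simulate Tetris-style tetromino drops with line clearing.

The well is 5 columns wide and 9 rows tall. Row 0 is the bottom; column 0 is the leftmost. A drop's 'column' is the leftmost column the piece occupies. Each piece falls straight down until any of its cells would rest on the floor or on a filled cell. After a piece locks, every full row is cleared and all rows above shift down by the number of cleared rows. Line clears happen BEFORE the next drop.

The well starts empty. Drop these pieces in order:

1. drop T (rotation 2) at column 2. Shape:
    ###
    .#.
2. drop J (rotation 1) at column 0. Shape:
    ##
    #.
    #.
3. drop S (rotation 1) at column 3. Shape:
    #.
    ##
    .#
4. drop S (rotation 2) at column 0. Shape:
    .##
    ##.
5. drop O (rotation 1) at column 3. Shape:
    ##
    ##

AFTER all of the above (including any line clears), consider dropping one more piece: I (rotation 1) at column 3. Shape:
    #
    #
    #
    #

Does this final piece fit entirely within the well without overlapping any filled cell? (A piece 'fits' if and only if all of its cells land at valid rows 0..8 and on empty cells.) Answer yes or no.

Drop 1: T rot2 at col 2 lands with bottom-row=0; cleared 0 line(s) (total 0); column heights now [0 0 2 2 2], max=2
Drop 2: J rot1 at col 0 lands with bottom-row=0; cleared 0 line(s) (total 0); column heights now [3 3 2 2 2], max=3
Drop 3: S rot1 at col 3 lands with bottom-row=2; cleared 0 line(s) (total 0); column heights now [3 3 2 5 4], max=5
Drop 4: S rot2 at col 0 lands with bottom-row=3; cleared 0 line(s) (total 0); column heights now [4 5 5 5 4], max=5
Drop 5: O rot1 at col 3 lands with bottom-row=5; cleared 0 line(s) (total 0); column heights now [4 5 5 7 7], max=7
Test piece I rot1 at col 3 (width 1): heights before test = [4 5 5 7 7]; fits = False

Answer: no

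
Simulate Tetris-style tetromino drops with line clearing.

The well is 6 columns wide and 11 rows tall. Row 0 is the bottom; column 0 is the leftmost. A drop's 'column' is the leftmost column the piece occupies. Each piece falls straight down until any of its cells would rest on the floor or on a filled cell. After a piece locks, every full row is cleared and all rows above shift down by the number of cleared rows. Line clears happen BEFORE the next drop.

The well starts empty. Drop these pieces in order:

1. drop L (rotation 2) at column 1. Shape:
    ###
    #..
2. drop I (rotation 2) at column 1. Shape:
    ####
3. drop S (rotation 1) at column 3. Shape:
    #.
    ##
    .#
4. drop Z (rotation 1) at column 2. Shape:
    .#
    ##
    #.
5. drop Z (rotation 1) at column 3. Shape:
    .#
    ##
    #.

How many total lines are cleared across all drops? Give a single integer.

Drop 1: L rot2 at col 1 lands with bottom-row=0; cleared 0 line(s) (total 0); column heights now [0 2 2 2 0 0], max=2
Drop 2: I rot2 at col 1 lands with bottom-row=2; cleared 0 line(s) (total 0); column heights now [0 3 3 3 3 0], max=3
Drop 3: S rot1 at col 3 lands with bottom-row=3; cleared 0 line(s) (total 0); column heights now [0 3 3 6 5 0], max=6
Drop 4: Z rot1 at col 2 lands with bottom-row=5; cleared 0 line(s) (total 0); column heights now [0 3 7 8 5 0], max=8
Drop 5: Z rot1 at col 3 lands with bottom-row=8; cleared 0 line(s) (total 0); column heights now [0 3 7 10 11 0], max=11

Answer: 0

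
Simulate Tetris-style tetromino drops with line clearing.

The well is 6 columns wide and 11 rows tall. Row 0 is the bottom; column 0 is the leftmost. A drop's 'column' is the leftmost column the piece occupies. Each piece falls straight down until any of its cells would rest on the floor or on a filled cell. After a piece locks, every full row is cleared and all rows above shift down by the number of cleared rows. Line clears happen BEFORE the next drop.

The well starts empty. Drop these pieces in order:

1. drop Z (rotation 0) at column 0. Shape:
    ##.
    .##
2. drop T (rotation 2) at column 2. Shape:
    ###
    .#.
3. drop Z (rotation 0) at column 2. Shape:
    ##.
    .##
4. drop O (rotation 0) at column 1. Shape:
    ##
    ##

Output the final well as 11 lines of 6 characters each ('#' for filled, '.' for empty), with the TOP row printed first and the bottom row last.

Answer: ......
......
......
......
......
.##...
.##...
..##..
...##.
#####.
.###..

Derivation:
Drop 1: Z rot0 at col 0 lands with bottom-row=0; cleared 0 line(s) (total 0); column heights now [2 2 1 0 0 0], max=2
Drop 2: T rot2 at col 2 lands with bottom-row=0; cleared 0 line(s) (total 0); column heights now [2 2 2 2 2 0], max=2
Drop 3: Z rot0 at col 2 lands with bottom-row=2; cleared 0 line(s) (total 0); column heights now [2 2 4 4 3 0], max=4
Drop 4: O rot0 at col 1 lands with bottom-row=4; cleared 0 line(s) (total 0); column heights now [2 6 6 4 3 0], max=6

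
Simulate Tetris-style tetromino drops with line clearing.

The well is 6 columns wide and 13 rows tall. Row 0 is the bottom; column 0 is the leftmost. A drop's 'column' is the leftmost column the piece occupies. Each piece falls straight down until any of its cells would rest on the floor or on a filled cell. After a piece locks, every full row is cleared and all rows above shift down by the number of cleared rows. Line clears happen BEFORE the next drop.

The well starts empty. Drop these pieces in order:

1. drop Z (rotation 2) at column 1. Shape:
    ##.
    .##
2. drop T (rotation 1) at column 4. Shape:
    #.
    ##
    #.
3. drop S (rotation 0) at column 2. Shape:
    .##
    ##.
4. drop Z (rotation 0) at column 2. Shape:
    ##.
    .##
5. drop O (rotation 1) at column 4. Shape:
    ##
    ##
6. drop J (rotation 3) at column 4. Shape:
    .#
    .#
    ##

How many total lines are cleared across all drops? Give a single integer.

Drop 1: Z rot2 at col 1 lands with bottom-row=0; cleared 0 line(s) (total 0); column heights now [0 2 2 1 0 0], max=2
Drop 2: T rot1 at col 4 lands with bottom-row=0; cleared 0 line(s) (total 0); column heights now [0 2 2 1 3 2], max=3
Drop 3: S rot0 at col 2 lands with bottom-row=2; cleared 0 line(s) (total 0); column heights now [0 2 3 4 4 2], max=4
Drop 4: Z rot0 at col 2 lands with bottom-row=4; cleared 0 line(s) (total 0); column heights now [0 2 6 6 5 2], max=6
Drop 5: O rot1 at col 4 lands with bottom-row=5; cleared 0 line(s) (total 0); column heights now [0 2 6 6 7 7], max=7
Drop 6: J rot3 at col 4 lands with bottom-row=7; cleared 0 line(s) (total 0); column heights now [0 2 6 6 8 10], max=10

Answer: 0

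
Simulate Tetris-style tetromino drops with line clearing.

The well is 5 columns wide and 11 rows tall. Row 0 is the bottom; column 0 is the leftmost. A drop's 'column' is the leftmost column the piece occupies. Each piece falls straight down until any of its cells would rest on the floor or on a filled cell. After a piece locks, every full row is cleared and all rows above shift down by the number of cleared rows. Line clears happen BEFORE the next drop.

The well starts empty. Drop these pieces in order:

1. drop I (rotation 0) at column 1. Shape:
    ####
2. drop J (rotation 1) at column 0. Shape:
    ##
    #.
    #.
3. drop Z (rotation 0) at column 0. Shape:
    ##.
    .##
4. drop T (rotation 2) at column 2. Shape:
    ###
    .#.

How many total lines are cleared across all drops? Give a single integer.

Drop 1: I rot0 at col 1 lands with bottom-row=0; cleared 0 line(s) (total 0); column heights now [0 1 1 1 1], max=1
Drop 2: J rot1 at col 0 lands with bottom-row=0; cleared 1 line(s) (total 1); column heights now [2 2 0 0 0], max=2
Drop 3: Z rot0 at col 0 lands with bottom-row=2; cleared 0 line(s) (total 1); column heights now [4 4 3 0 0], max=4
Drop 4: T rot2 at col 2 lands with bottom-row=2; cleared 1 line(s) (total 2); column heights now [2 3 3 3 0], max=3

Answer: 2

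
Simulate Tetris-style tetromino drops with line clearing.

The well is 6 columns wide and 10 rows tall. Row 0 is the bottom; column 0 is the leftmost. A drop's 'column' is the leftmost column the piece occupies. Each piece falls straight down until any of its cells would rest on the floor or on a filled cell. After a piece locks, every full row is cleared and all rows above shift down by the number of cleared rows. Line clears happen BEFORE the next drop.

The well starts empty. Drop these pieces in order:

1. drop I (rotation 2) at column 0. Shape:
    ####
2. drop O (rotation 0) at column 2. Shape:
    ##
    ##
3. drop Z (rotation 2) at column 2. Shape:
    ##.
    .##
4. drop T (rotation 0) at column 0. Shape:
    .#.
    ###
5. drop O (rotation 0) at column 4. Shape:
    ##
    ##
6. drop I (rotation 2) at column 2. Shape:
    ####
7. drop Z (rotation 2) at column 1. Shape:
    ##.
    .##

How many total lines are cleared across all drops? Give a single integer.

Drop 1: I rot2 at col 0 lands with bottom-row=0; cleared 0 line(s) (total 0); column heights now [1 1 1 1 0 0], max=1
Drop 2: O rot0 at col 2 lands with bottom-row=1; cleared 0 line(s) (total 0); column heights now [1 1 3 3 0 0], max=3
Drop 3: Z rot2 at col 2 lands with bottom-row=3; cleared 0 line(s) (total 0); column heights now [1 1 5 5 4 0], max=5
Drop 4: T rot0 at col 0 lands with bottom-row=5; cleared 0 line(s) (total 0); column heights now [6 7 6 5 4 0], max=7
Drop 5: O rot0 at col 4 lands with bottom-row=4; cleared 0 line(s) (total 0); column heights now [6 7 6 5 6 6], max=7
Drop 6: I rot2 at col 2 lands with bottom-row=6; cleared 0 line(s) (total 0); column heights now [6 7 7 7 7 7], max=7
Drop 7: Z rot2 at col 1 lands with bottom-row=7; cleared 0 line(s) (total 0); column heights now [6 9 9 8 7 7], max=9

Answer: 0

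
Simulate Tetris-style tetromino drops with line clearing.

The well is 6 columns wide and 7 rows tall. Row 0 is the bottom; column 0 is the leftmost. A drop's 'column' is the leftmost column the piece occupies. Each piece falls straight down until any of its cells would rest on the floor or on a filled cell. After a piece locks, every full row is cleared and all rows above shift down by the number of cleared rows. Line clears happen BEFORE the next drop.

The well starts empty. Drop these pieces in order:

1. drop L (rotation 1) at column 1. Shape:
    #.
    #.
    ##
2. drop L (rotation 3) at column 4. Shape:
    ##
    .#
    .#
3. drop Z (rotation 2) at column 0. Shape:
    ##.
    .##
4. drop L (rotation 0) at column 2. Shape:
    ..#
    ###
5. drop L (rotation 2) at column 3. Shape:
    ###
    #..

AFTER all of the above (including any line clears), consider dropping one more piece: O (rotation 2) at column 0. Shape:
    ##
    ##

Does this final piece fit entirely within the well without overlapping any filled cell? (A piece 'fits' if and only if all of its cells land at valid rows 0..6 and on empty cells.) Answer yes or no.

Drop 1: L rot1 at col 1 lands with bottom-row=0; cleared 0 line(s) (total 0); column heights now [0 3 1 0 0 0], max=3
Drop 2: L rot3 at col 4 lands with bottom-row=0; cleared 0 line(s) (total 0); column heights now [0 3 1 0 3 3], max=3
Drop 3: Z rot2 at col 0 lands with bottom-row=3; cleared 0 line(s) (total 0); column heights now [5 5 4 0 3 3], max=5
Drop 4: L rot0 at col 2 lands with bottom-row=4; cleared 0 line(s) (total 0); column heights now [5 5 5 5 6 3], max=6
Drop 5: L rot2 at col 3 lands with bottom-row=5; cleared 0 line(s) (total 0); column heights now [5 5 5 7 7 7], max=7
Test piece O rot2 at col 0 (width 2): heights before test = [5 5 5 7 7 7]; fits = True

Answer: yes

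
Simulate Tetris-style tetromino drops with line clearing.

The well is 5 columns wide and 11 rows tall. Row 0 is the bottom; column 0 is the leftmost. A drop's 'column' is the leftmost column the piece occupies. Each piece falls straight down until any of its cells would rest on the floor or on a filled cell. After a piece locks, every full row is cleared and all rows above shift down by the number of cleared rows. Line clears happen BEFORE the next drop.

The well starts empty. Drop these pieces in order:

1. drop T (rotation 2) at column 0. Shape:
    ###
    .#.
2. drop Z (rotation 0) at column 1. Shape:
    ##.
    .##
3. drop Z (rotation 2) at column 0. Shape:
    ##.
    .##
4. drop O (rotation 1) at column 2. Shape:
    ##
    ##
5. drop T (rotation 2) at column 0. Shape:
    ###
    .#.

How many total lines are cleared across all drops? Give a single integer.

Drop 1: T rot2 at col 0 lands with bottom-row=0; cleared 0 line(s) (total 0); column heights now [2 2 2 0 0], max=2
Drop 2: Z rot0 at col 1 lands with bottom-row=2; cleared 0 line(s) (total 0); column heights now [2 4 4 3 0], max=4
Drop 3: Z rot2 at col 0 lands with bottom-row=4; cleared 0 line(s) (total 0); column heights now [6 6 5 3 0], max=6
Drop 4: O rot1 at col 2 lands with bottom-row=5; cleared 0 line(s) (total 0); column heights now [6 6 7 7 0], max=7
Drop 5: T rot2 at col 0 lands with bottom-row=6; cleared 0 line(s) (total 0); column heights now [8 8 8 7 0], max=8

Answer: 0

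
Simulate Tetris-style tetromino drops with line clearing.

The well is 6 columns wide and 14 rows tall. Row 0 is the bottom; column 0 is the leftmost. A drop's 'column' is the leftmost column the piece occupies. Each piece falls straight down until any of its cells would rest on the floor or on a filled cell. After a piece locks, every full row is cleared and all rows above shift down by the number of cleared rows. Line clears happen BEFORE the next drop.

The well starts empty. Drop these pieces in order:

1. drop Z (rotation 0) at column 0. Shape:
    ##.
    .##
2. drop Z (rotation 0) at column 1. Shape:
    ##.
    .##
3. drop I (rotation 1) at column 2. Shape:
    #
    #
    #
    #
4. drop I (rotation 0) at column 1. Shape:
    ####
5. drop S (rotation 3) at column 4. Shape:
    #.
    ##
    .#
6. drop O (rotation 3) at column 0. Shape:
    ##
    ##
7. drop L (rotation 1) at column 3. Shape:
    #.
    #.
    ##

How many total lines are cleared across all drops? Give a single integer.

Drop 1: Z rot0 at col 0 lands with bottom-row=0; cleared 0 line(s) (total 0); column heights now [2 2 1 0 0 0], max=2
Drop 2: Z rot0 at col 1 lands with bottom-row=1; cleared 0 line(s) (total 0); column heights now [2 3 3 2 0 0], max=3
Drop 3: I rot1 at col 2 lands with bottom-row=3; cleared 0 line(s) (total 0); column heights now [2 3 7 2 0 0], max=7
Drop 4: I rot0 at col 1 lands with bottom-row=7; cleared 0 line(s) (total 0); column heights now [2 8 8 8 8 0], max=8
Drop 5: S rot3 at col 4 lands with bottom-row=7; cleared 0 line(s) (total 0); column heights now [2 8 8 8 10 9], max=10
Drop 6: O rot3 at col 0 lands with bottom-row=8; cleared 0 line(s) (total 0); column heights now [10 10 8 8 10 9], max=10
Drop 7: L rot1 at col 3 lands with bottom-row=10; cleared 0 line(s) (total 0); column heights now [10 10 8 13 11 9], max=13

Answer: 0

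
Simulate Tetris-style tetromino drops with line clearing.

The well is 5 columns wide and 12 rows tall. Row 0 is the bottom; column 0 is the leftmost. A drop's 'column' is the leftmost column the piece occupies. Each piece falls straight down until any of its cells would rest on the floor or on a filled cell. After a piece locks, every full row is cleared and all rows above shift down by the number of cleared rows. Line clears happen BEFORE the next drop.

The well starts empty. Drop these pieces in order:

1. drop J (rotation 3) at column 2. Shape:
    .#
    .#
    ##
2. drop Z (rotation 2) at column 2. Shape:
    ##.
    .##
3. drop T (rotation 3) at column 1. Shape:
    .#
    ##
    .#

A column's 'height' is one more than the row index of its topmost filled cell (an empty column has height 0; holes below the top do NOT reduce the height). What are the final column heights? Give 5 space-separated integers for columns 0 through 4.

Drop 1: J rot3 at col 2 lands with bottom-row=0; cleared 0 line(s) (total 0); column heights now [0 0 1 3 0], max=3
Drop 2: Z rot2 at col 2 lands with bottom-row=3; cleared 0 line(s) (total 0); column heights now [0 0 5 5 4], max=5
Drop 3: T rot3 at col 1 lands with bottom-row=5; cleared 0 line(s) (total 0); column heights now [0 7 8 5 4], max=8

Answer: 0 7 8 5 4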